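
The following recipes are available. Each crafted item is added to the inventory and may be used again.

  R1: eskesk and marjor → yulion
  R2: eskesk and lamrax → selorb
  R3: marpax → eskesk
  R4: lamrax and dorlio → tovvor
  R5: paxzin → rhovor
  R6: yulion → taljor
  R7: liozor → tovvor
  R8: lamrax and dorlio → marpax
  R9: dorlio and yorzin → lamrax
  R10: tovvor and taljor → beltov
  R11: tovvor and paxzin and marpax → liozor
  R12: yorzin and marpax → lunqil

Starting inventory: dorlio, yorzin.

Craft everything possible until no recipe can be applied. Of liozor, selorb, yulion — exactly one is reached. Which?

Using R9, dorlio and yorzin make lamrax.
Using R8, lamrax and dorlio make marpax.
marpax → eskesk (R3).
Using R2, eskesk and lamrax make selorb.
yulion would need eskesk and marjor (R1), but marjor is never obtained. liozor would need tovvor, paxzin, and marpax (R11), but paxzin is never obtained.

selorb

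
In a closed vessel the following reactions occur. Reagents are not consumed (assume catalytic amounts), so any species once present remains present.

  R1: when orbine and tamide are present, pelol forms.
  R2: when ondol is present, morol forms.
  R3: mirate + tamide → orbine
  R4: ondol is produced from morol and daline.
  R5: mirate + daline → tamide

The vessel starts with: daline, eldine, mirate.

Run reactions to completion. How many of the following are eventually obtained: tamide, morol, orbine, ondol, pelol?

3

mirate and daline present → tamide forms (R5).
mirate and tamide present → orbine forms (R3).
orbine and tamide present → pelol forms (R1).
tamide: reached.
morol would need ondol (R2), but ondol never forms.
orbine: reached.
ondol would need morol and daline (R4), but morol never forms.
pelol: reached.
Reached: tamide, orbine, and pelol — 3 of the 5.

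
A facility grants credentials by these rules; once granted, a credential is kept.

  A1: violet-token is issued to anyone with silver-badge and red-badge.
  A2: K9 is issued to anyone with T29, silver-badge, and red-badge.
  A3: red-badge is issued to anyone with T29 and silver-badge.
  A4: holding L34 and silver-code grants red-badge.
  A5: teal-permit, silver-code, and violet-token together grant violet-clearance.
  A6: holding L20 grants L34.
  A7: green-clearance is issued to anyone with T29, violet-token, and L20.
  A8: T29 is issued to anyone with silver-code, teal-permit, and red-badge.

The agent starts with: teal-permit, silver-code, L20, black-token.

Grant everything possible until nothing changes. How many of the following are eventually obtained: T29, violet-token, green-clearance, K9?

1

Holding L20 grants L34 (A6).
Holding L34 and silver-code grants red-badge (A4).
Holding silver-code, teal-permit, and red-badge grants T29 (A8).
T29: reached.
violet-token would need silver-badge and red-badge (A1), but silver-badge is never granted.
green-clearance would need T29, violet-token, and L20 (A7), but violet-token is never granted.
K9 would need T29, silver-badge, and red-badge (A2), but silver-badge is never granted.
Reached: T29 — 1 of the 4.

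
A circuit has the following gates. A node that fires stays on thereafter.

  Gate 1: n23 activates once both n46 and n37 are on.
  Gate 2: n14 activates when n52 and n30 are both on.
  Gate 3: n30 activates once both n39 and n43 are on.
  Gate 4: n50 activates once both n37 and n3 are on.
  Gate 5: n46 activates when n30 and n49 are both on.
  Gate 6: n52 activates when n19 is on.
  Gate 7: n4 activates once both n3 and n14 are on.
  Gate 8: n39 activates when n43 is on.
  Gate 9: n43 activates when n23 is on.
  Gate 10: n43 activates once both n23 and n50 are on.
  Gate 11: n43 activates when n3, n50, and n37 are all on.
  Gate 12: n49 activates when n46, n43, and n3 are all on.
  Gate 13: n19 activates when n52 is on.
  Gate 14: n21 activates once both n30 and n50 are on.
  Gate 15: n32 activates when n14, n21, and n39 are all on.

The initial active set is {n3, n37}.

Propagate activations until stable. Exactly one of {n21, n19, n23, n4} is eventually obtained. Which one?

n21

Gate 4: n37 and n3 on → n50 on.
n3, n50, and n37 are on, so n43 activates (Gate 11).
Gate 8: n43 on → n39 on.
n39 and n43 are on, so n30 activates (Gate 3).
Gate 14: n30 and n50 on → n21 on.
n4 would need n3 and n14 (Gate 7), but n14 never turns on. n23 would need n46 and n37 (Gate 1), but n46 never turns on. n19 would need n52 (Gate 13), but n52 never turns on.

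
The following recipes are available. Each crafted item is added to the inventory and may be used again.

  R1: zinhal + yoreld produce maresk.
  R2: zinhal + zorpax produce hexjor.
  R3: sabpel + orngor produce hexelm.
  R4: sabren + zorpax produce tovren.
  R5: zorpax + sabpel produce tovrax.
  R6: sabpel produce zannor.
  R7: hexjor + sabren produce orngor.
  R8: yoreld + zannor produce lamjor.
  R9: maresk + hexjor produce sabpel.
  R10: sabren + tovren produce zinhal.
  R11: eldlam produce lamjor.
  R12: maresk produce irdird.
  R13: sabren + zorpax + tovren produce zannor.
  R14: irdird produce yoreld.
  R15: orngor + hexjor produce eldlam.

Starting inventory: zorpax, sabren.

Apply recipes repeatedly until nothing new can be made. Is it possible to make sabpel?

No

sabpel would need maresk and hexjor (R9), but maresk is never obtained.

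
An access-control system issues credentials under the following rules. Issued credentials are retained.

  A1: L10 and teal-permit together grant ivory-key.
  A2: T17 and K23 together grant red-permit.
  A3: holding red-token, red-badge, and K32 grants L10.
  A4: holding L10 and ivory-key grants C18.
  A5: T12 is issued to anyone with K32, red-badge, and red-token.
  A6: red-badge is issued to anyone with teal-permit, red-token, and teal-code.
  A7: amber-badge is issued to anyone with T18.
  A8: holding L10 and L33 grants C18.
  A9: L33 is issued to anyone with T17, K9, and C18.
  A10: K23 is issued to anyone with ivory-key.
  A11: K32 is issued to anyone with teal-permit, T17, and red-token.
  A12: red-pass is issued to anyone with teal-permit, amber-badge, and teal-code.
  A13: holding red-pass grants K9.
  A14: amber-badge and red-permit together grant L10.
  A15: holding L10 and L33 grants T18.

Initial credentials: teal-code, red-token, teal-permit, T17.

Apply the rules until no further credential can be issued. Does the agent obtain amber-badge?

amber-badge would need T18 (A7), but T18 is never granted.

No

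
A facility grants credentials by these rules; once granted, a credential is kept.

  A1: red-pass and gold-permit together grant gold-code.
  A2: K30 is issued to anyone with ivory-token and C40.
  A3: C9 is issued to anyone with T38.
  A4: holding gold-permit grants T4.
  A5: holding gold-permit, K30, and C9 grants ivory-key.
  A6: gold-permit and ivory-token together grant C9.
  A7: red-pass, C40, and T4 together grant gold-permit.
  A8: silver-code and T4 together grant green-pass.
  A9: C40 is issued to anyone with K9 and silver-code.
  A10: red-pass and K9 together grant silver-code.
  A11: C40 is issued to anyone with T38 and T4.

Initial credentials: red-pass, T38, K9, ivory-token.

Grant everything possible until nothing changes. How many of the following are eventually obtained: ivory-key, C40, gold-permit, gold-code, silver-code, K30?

Holding red-pass and K9 grants silver-code (A10).
Holding K9 and silver-code grants C40 (A9).
Holding ivory-token and C40 grants K30 (A2).
ivory-key would need gold-permit, K30, and C9 (A5), but gold-permit is never granted.
C40: reached.
gold-permit would need red-pass, C40, and T4 (A7), but T4 is never granted.
gold-code would need red-pass and gold-permit (A1), but gold-permit is never granted.
silver-code: reached.
K30: reached.
Reached: C40, silver-code, and K30 — 3 of the 6.

3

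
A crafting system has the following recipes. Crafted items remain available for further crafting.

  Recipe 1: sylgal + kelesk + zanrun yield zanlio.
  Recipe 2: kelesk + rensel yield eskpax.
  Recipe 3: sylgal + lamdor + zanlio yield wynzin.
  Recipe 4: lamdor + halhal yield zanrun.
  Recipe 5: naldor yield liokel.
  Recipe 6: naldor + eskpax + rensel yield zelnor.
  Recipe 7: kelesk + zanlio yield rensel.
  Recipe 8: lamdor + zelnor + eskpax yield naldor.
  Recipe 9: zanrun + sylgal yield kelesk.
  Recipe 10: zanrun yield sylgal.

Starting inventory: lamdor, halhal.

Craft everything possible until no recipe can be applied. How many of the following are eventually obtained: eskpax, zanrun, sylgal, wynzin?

lamdor + halhal → zanrun (Recipe 4).
Using Recipe 10, zanrun makes sylgal.
zanrun + sylgal → kelesk (Recipe 9).
sylgal + kelesk + zanrun → zanlio (Recipe 1).
Using Recipe 3, sylgal, lamdor, and zanlio make wynzin.
kelesk + zanlio → rensel (Recipe 7).
Using Recipe 2, kelesk and rensel make eskpax.
eskpax: reached.
zanrun: reached.
sylgal: reached.
wynzin: reached.
All 4 are reached.

4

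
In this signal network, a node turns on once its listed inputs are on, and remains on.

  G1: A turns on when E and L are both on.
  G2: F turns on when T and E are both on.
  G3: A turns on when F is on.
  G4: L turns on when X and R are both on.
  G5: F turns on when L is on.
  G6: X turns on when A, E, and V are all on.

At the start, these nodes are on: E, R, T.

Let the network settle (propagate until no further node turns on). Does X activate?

No

X would need A, E, and V (G6), but V never turns on.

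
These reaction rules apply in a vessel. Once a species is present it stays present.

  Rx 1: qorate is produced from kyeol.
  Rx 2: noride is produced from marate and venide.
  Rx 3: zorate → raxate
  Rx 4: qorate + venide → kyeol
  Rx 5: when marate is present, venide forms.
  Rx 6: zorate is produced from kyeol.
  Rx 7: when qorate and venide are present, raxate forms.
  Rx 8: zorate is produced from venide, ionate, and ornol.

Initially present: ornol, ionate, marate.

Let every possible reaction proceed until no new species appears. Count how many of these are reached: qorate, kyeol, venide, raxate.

marate present → venide forms (Rx 5).
venide, ionate, and ornol present → zorate forms (Rx 8).
zorate present → raxate forms (Rx 3).
qorate would need kyeol (Rx 1), but kyeol never forms.
kyeol would need qorate and venide (Rx 4), but qorate never forms.
venide: reached.
raxate: reached.
Reached: venide and raxate — 2 of the 4.

2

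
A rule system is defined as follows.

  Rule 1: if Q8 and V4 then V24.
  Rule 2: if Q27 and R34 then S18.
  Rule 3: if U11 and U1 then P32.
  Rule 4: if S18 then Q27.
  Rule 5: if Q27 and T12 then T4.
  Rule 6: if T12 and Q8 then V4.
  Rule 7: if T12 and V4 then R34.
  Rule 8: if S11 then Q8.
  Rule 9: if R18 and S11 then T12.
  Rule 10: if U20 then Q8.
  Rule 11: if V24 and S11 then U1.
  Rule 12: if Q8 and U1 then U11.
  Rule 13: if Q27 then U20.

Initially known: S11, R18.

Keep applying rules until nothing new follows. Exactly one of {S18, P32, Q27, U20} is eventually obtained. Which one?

From R18 and S11, Rule 9 gives T12.
From S11, Rule 8 gives Q8.
T12 and Q8 hold, so V4 follows (Rule 6).
From Q8 and V4, Rule 1 gives V24.
From V24 and S11, Rule 11 gives U1.
Q8 and U1 hold, so U11 follows (Rule 12).
From U11 and U1, Rule 3 gives P32.
Q27 would need S18 (Rule 4), but S18 is never established. S18 would need Q27 and R34 (Rule 2), but Q27 is never established. U20 would need Q27 (Rule 13), but Q27 is never established.

P32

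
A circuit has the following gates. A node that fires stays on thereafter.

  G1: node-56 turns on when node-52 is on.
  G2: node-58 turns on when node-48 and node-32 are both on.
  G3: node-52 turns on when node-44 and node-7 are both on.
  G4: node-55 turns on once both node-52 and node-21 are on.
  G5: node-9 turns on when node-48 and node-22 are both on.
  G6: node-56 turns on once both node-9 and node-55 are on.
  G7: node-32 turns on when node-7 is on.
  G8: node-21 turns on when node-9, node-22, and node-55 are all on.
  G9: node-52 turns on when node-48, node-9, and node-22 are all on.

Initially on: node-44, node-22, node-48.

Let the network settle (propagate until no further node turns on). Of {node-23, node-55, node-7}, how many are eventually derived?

0

No rule produces node-23, and it is not given.
node-55 would need node-52 and node-21 (G4), but node-21 never turns on.
No rule produces node-7, and it is not given.
None of the 3 are reached.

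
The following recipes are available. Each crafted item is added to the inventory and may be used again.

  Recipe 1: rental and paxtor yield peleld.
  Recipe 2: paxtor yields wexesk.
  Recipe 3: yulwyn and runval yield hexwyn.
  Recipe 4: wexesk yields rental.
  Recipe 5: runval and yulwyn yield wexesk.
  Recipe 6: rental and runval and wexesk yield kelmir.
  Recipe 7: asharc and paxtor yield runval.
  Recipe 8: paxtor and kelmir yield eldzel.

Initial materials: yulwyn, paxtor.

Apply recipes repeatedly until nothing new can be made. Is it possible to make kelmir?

No

kelmir would need rental, runval, and wexesk (Recipe 6), but runval is never obtained.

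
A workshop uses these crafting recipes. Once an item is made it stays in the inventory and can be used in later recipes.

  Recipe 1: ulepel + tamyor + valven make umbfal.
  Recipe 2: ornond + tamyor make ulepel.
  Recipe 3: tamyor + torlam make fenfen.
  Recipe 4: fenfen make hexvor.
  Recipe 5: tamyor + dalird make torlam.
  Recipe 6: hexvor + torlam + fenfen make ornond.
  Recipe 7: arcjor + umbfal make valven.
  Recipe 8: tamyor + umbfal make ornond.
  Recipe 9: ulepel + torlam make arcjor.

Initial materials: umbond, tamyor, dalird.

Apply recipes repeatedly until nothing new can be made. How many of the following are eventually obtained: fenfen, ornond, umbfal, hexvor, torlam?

tamyor + dalird → torlam (Recipe 5).
Using Recipe 3, tamyor and torlam make fenfen.
Using Recipe 4, fenfen makes hexvor.
Using Recipe 6, hexvor, torlam, and fenfen make ornond.
fenfen: reached.
ornond: reached.
umbfal would need ulepel, tamyor, and valven (Recipe 1), but valven is never obtained.
hexvor: reached.
torlam: reached.
Reached: fenfen, ornond, hexvor, and torlam — 4 of the 5.

4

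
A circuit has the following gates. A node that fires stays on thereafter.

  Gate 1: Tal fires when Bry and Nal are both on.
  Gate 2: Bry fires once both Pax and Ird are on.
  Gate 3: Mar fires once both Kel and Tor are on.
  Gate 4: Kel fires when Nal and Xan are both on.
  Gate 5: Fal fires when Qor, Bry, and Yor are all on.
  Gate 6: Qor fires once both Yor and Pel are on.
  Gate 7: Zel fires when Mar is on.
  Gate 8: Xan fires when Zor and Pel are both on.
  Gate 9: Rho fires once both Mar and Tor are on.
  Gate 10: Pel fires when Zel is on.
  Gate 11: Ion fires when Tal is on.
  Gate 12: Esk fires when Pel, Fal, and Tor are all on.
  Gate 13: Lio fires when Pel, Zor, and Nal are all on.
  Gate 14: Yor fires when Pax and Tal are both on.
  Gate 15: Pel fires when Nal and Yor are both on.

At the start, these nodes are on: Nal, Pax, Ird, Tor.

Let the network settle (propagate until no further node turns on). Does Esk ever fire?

Yes

Gate 2: Pax and Ird on → Bry on.
Bry and Nal are on, so Tal fires (Gate 1).
Gate 14: Pax and Tal on → Yor on.
Nal and Yor are on, so Pel fires (Gate 15).
Yor and Pel are on, so Qor fires (Gate 6).
Gate 5: Qor, Bry, and Yor on → Fal on.
Pel, Fal, and Tor are on, so Esk fires (Gate 12).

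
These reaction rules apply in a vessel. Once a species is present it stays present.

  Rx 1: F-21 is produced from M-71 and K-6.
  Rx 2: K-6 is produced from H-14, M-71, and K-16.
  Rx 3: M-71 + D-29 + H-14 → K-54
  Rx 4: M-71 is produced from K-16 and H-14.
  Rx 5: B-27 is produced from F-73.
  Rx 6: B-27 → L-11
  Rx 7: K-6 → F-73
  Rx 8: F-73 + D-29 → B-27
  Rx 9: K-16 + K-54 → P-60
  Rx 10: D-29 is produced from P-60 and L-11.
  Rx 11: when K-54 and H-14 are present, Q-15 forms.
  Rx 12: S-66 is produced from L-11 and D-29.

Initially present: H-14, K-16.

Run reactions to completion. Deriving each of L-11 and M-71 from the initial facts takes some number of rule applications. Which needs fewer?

M-71: K-16 and H-14 present → M-71 forms (Rx 4). [1 rule application]
L-11: K-16 and H-14 present → M-71 forms (Rx 4). H-14, M-71, and K-16 present → K-6 forms (Rx 2). K-6 present → F-73 forms (Rx 7). F-73 present → B-27 forms (Rx 5). B-27 present → L-11 forms (Rx 6). [5 rule applications]
M-71 needs fewer.

M-71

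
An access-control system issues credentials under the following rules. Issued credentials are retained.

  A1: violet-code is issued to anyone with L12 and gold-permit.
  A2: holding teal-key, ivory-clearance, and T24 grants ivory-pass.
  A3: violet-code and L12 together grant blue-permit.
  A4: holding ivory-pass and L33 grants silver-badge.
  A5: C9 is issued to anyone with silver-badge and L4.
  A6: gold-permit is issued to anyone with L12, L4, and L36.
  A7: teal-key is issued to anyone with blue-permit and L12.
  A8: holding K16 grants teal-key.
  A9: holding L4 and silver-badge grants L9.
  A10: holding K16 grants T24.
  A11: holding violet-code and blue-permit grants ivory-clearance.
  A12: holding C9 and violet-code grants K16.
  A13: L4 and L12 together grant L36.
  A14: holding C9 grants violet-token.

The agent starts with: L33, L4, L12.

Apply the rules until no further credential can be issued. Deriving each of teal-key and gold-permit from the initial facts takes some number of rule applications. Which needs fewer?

gold-permit: Holding L4 and L12 grants L36 (A13). Holding L12, L4, and L36 grants gold-permit (A6). [2 rule applications]
teal-key: Holding L4 and L12 grants L36 (A13). Holding L12, L4, and L36 grants gold-permit (A6). Holding L12 and gold-permit grants violet-code (A1). Holding violet-code and L12 grants blue-permit (A3). Holding blue-permit and L12 grants teal-key (A7). [5 rule applications]
gold-permit needs fewer.

gold-permit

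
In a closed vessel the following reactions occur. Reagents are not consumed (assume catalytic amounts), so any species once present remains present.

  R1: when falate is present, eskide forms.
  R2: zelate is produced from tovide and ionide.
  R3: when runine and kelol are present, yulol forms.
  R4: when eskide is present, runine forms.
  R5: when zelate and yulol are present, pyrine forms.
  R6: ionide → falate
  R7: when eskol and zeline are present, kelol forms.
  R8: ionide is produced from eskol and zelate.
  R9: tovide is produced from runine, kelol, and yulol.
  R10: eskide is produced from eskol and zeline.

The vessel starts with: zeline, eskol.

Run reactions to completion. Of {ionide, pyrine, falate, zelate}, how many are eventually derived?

ionide would need eskol and zelate (R8), but zelate never forms.
pyrine would need zelate and yulol (R5), but zelate never forms.
falate would need ionide (R6), but ionide never forms.
zelate would need tovide and ionide (R2), but ionide never forms.
None of the 4 are reached.

0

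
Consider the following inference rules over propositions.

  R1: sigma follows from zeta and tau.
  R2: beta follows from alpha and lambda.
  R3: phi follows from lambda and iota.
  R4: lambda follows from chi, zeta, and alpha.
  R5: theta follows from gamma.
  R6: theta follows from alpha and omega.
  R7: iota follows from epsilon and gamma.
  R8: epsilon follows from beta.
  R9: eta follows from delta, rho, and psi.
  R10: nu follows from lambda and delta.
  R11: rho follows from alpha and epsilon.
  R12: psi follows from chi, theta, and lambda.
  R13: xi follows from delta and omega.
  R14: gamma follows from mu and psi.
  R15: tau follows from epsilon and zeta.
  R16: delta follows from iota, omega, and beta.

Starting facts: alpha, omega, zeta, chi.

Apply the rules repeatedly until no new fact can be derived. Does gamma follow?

No

gamma would need mu and psi (R14), but mu is never established.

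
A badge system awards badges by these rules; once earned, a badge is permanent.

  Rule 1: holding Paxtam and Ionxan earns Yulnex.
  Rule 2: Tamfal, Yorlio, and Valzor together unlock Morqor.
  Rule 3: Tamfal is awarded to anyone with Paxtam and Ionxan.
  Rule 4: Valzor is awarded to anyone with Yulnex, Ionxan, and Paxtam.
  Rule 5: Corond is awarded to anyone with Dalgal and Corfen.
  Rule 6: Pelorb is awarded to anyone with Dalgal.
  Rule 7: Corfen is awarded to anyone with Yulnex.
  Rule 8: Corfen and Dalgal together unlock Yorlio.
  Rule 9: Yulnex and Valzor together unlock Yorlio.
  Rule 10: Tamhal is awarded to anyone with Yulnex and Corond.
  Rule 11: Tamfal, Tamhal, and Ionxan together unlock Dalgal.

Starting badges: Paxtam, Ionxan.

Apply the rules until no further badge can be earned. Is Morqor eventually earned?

With Paxtam and Ionxan, Tamfal is earned (Rule 3).
With Paxtam and Ionxan, Yulnex is earned (Rule 1).
With Yulnex, Ionxan, and Paxtam, Valzor is earned (Rule 4).
With Yulnex and Valzor, Yorlio is earned (Rule 9).
With Tamfal, Yorlio, and Valzor, Morqor is earned (Rule 2).

Yes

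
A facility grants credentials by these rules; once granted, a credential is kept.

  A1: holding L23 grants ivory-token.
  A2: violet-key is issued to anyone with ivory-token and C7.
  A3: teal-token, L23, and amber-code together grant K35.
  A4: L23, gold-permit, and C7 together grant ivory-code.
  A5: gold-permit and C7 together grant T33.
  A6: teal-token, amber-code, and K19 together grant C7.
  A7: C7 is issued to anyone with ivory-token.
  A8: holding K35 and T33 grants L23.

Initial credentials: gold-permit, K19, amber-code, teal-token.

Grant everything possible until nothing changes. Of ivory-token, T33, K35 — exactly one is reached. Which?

Holding teal-token, amber-code, and K19 grants C7 (A6).
Holding gold-permit and C7 grants T33 (A5).
ivory-token would need L23 (A1), but L23 is never granted. K35 would need teal-token, L23, and amber-code (A3), but L23 is never granted.

T33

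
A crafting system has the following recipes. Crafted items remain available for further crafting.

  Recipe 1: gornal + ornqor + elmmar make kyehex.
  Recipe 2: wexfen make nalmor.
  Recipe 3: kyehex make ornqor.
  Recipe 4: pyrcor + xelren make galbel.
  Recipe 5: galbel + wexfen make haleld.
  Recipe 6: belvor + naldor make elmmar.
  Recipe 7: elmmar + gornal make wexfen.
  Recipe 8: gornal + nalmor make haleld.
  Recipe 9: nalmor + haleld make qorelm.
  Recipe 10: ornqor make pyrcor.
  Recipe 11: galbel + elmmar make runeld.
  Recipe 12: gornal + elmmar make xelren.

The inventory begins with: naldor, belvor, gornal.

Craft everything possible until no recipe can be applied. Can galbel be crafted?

galbel would need pyrcor and xelren (Recipe 4), but pyrcor is never obtained.

No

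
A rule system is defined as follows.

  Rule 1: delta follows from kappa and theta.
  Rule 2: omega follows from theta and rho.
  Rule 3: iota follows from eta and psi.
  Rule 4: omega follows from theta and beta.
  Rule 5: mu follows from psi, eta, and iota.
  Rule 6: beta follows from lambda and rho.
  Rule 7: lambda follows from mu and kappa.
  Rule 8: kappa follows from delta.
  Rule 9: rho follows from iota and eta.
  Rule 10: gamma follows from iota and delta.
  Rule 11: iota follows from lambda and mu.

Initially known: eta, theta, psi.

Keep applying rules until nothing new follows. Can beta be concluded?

beta would need lambda and rho (Rule 6), but lambda is never established.

No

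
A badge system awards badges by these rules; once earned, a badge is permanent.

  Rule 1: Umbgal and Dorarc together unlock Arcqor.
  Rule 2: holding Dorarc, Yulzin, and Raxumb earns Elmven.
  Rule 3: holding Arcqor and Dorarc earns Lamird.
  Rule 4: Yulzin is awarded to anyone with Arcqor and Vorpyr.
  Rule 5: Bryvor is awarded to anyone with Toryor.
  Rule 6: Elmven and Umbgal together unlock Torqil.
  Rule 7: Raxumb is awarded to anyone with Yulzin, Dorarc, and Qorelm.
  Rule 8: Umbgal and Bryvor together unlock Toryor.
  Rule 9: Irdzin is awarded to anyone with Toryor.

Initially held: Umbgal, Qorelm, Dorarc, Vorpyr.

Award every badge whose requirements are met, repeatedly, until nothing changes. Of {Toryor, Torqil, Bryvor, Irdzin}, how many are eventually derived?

With Umbgal and Dorarc, Arcqor is earned (Rule 1).
With Arcqor and Vorpyr, Yulzin is earned (Rule 4).
With Yulzin, Dorarc, and Qorelm, Raxumb is earned (Rule 7).
With Dorarc, Yulzin, and Raxumb, Elmven is earned (Rule 2).
With Elmven and Umbgal, Torqil is earned (Rule 6).
Toryor would need Umbgal and Bryvor (Rule 8), but Bryvor is never earned.
Torqil: reached.
Bryvor would need Toryor (Rule 5), but Toryor is never earned.
Irdzin would need Toryor (Rule 9), but Toryor is never earned.
Reached: Torqil — 1 of the 4.

1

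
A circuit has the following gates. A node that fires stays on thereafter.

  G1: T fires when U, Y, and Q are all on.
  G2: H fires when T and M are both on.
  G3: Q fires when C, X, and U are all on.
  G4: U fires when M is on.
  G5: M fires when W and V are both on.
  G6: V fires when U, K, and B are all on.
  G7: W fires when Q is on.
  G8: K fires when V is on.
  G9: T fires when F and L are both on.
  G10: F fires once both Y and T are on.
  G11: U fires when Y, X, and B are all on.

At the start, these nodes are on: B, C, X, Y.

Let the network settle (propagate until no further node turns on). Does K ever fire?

K would need V (G8), but V never turns on.

No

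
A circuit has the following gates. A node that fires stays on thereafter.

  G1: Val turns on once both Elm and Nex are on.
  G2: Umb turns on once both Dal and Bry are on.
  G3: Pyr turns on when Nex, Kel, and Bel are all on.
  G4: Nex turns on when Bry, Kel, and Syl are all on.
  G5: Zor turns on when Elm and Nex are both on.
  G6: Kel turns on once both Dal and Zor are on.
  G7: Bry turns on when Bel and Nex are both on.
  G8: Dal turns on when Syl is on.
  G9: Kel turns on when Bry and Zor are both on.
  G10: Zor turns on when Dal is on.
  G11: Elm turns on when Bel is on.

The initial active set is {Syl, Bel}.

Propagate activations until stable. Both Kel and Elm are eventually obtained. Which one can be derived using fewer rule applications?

Elm: Bel is on, so Elm turns on (G11). [1 rule application]
Kel: G8: Syl on → Dal on. Dal is on, so Zor turns on (G10). G6: Dal and Zor on → Kel on. [3 rule applications]
Elm needs fewer.

Elm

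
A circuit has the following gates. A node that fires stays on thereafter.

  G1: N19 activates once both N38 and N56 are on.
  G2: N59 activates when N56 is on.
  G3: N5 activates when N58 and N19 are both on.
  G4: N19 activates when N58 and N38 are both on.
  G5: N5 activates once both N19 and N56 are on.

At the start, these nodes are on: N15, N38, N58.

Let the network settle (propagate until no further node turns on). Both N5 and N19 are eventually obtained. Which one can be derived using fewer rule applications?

N19

N19: G4: N58 and N38 on → N19 on. [1 rule application]
N5: G4: N58 and N38 on → N19 on. N58 and N19 are on, so N5 activates (G3). [2 rule applications]
N19 needs fewer.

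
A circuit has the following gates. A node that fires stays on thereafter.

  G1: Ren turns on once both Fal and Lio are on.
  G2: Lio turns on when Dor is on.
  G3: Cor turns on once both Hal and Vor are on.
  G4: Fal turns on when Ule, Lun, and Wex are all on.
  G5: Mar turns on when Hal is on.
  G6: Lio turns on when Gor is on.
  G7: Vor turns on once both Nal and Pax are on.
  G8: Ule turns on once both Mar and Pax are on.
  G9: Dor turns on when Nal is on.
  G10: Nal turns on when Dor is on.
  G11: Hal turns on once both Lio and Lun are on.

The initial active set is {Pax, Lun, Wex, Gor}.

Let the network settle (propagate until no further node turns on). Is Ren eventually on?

Yes

G6: Gor on → Lio on.
Lio and Lun are on, so Hal turns on (G11).
G5: Hal on → Mar on.
Mar and Pax are on, so Ule turns on (G8).
G4: Ule, Lun, and Wex on → Fal on.
Fal and Lio are on, so Ren turns on (G1).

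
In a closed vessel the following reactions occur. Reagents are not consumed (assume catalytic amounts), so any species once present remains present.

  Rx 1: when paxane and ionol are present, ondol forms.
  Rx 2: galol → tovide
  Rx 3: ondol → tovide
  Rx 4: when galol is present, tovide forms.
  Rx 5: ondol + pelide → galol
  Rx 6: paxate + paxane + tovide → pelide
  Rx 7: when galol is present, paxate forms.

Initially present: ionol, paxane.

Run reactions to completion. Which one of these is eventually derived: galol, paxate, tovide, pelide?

paxane and ionol present → ondol forms (Rx 1).
ondol present → tovide forms (Rx 3).
paxate would need galol (Rx 7), but galol never forms. pelide would need paxate, paxane, and tovide (Rx 6), but paxate never forms. galol would need ondol and pelide (Rx 5), but pelide never forms.

tovide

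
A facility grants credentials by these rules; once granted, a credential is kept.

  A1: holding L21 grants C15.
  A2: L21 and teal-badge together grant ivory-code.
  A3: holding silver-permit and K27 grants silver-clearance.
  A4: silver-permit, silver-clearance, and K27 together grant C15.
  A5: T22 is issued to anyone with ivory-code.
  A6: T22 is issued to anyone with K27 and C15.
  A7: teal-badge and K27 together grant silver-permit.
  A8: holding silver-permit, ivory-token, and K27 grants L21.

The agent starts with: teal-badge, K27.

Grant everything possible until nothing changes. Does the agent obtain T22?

Holding teal-badge and K27 grants silver-permit (A7).
Holding silver-permit and K27 grants silver-clearance (A3).
Holding silver-permit, silver-clearance, and K27 grants C15 (A4).
Holding K27 and C15 grants T22 (A6).

Yes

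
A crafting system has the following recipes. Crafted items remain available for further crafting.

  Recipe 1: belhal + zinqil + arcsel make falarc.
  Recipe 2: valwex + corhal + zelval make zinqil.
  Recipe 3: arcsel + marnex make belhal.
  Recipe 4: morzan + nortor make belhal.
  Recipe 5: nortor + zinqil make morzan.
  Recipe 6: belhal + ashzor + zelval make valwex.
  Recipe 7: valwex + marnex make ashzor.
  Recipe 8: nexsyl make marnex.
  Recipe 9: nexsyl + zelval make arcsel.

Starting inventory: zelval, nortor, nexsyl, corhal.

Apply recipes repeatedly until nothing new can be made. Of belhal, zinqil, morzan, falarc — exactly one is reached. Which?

belhal

nexsyl + zelval → arcsel (Recipe 9).
Using Recipe 8, nexsyl makes marnex.
arcsel + marnex → belhal (Recipe 3).
falarc would need belhal, zinqil, and arcsel (Recipe 1), but zinqil is never obtained. morzan would need nortor and zinqil (Recipe 5), but zinqil is never obtained. zinqil would need valwex, corhal, and zelval (Recipe 2), but valwex is never obtained.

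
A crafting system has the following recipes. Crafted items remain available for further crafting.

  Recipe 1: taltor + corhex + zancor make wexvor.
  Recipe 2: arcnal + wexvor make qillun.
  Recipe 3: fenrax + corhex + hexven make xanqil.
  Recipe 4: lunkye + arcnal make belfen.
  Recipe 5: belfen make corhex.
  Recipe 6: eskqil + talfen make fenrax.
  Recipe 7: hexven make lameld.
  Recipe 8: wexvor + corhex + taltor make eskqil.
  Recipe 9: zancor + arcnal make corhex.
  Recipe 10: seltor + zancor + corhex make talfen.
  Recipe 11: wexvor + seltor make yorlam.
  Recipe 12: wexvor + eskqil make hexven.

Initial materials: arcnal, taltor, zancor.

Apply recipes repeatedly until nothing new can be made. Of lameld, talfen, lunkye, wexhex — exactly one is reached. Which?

lameld

Using Recipe 9, zancor and arcnal make corhex.
taltor + corhex + zancor → wexvor (Recipe 1).
Using Recipe 8, wexvor, corhex, and taltor make eskqil.
wexvor + eskqil → hexven (Recipe 12).
hexven → lameld (Recipe 7).
No rule produces lunkye, and it is not given. talfen would need seltor, zancor, and corhex (Recipe 10), but seltor is never obtained. No rule produces wexhex, and it is not given.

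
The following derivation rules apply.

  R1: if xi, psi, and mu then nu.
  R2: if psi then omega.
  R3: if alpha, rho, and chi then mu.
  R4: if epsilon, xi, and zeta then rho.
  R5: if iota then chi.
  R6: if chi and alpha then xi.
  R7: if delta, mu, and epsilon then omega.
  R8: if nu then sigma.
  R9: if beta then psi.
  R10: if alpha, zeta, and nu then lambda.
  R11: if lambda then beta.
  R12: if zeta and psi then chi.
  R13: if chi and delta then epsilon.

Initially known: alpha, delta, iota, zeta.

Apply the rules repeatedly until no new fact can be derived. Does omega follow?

Yes

From iota, R5 gives chi.
chi and delta hold, so epsilon follows (R13).
chi and alpha hold, so xi follows (R6).
From epsilon, xi, and zeta, R4 gives rho.
From alpha, rho, and chi, R3 gives mu.
delta, mu, and epsilon hold, so omega follows (R7).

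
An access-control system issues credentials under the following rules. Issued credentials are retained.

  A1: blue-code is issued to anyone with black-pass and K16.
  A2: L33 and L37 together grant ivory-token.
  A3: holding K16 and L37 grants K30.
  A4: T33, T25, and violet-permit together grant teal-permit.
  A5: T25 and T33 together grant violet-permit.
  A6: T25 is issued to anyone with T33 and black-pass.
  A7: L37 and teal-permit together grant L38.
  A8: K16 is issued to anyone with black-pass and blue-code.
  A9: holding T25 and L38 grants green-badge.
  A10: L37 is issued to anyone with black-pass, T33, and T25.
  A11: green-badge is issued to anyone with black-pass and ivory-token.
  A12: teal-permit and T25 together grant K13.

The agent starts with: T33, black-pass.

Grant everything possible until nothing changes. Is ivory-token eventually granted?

No

ivory-token would need L33 and L37 (A2), but L33 is never granted.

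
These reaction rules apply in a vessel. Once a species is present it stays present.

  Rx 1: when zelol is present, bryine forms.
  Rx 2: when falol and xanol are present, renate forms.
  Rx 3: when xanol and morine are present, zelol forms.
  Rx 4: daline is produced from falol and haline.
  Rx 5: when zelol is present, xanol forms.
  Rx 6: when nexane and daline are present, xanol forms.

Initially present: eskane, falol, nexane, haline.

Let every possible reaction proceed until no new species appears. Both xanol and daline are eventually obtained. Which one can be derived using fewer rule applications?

daline

daline: falol and haline present → daline forms (Rx 4). [1 rule application]
xanol: falol and haline present → daline forms (Rx 4). nexane and daline present → xanol forms (Rx 6). [2 rule applications]
daline needs fewer.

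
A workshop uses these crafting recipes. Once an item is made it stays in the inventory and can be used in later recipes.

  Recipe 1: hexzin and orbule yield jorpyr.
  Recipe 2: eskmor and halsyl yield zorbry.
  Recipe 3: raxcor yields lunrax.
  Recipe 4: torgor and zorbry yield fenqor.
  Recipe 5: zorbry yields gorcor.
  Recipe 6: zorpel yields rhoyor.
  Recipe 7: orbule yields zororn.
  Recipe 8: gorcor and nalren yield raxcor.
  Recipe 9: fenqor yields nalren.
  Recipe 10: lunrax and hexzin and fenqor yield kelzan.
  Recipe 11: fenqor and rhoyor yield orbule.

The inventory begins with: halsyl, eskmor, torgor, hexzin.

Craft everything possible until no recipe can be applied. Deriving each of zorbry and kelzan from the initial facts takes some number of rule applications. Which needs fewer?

zorbry: eskmor and halsyl → zorbry (Recipe 2). [1 rule application]
kelzan: Using Recipe 2, eskmor and halsyl make zorbry. zorbry → gorcor (Recipe 5). torgor and zorbry → fenqor (Recipe 4). fenqor → nalren (Recipe 9). Using Recipe 8, gorcor and nalren make raxcor. raxcor → lunrax (Recipe 3). lunrax and hexzin and fenqor → kelzan (Recipe 10). [7 rule applications]
zorbry needs fewer.

zorbry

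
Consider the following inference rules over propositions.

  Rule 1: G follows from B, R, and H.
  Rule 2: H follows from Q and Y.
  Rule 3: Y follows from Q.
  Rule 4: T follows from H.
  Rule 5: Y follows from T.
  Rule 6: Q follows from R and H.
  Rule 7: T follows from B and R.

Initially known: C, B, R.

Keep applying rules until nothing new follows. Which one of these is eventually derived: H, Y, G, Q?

Y

From B and R, Rule 7 gives T.
From T, Rule 5 gives Y.
G would need B, R, and H (Rule 1), but H is never established. Q would need R and H (Rule 6), but H is never established. H would need Q and Y (Rule 2), but Q is never established.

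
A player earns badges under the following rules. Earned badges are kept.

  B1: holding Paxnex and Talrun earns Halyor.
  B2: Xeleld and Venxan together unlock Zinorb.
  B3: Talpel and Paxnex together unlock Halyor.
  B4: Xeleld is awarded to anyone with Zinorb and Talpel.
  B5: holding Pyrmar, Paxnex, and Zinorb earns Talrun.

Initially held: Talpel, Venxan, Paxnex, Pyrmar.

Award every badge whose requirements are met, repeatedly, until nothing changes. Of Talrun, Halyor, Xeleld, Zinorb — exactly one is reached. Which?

With Talpel and Paxnex, Halyor is earned (B3).
Talrun would need Pyrmar, Paxnex, and Zinorb (B5), but Zinorb is never earned. Zinorb would need Xeleld and Venxan (B2), but Xeleld is never earned. Xeleld would need Zinorb and Talpel (B4), but Zinorb is never earned.

Halyor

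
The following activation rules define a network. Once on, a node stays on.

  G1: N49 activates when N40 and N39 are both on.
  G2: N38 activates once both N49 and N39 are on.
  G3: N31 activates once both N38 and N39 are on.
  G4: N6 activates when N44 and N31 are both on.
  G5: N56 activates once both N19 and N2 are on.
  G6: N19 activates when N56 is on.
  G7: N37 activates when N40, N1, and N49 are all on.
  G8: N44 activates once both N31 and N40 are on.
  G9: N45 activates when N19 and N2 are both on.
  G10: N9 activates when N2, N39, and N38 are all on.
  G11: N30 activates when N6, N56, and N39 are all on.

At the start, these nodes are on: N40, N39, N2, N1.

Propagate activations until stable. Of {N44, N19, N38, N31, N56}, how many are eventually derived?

N40 and N39 are on, so N49 activates (G1).
G2: N49 and N39 on → N38 on.
N38 and N39 are on, so N31 activates (G3).
N31 and N40 are on, so N44 activates (G8).
N44: reached.
N19 would need N56 (G6), but N56 never turns on.
N38: reached.
N31: reached.
N56 would need N19 and N2 (G5), but N19 never turns on.
Reached: N44, N38, and N31 — 3 of the 5.

3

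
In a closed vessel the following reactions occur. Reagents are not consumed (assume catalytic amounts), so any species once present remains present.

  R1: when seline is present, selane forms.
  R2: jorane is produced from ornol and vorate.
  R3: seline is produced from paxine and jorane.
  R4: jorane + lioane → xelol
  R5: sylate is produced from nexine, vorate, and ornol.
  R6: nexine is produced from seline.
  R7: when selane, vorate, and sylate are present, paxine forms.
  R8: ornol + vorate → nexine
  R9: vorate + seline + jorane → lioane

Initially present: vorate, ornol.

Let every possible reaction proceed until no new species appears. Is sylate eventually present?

Yes

ornol and vorate present → nexine forms (R8).
nexine, vorate, and ornol present → sylate forms (R5).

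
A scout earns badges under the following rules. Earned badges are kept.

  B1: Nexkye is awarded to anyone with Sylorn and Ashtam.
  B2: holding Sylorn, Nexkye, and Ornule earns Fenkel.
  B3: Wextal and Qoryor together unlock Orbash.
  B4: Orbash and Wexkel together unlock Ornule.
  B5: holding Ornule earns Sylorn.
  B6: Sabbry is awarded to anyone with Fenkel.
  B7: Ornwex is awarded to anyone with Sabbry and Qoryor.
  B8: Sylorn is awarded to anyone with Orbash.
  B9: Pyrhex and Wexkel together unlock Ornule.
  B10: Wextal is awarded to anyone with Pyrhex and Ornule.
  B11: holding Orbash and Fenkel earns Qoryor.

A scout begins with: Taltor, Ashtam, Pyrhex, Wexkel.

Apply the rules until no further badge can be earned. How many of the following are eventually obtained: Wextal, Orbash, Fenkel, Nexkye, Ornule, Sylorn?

With Pyrhex and Wexkel, Ornule is earned (B9).
With Pyrhex and Ornule, Wextal is earned (B10).
With Ornule, Sylorn is earned (B5).
With Sylorn and Ashtam, Nexkye is earned (B1).
With Sylorn, Nexkye, and Ornule, Fenkel is earned (B2).
Wextal: reached.
Orbash would need Wextal and Qoryor (B3), but Qoryor is never earned.
Fenkel: reached.
Nexkye: reached.
Ornule: reached.
Sylorn: reached.
Reached: Wextal, Fenkel, Nexkye, Ornule, and Sylorn — 5 of the 6.

5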